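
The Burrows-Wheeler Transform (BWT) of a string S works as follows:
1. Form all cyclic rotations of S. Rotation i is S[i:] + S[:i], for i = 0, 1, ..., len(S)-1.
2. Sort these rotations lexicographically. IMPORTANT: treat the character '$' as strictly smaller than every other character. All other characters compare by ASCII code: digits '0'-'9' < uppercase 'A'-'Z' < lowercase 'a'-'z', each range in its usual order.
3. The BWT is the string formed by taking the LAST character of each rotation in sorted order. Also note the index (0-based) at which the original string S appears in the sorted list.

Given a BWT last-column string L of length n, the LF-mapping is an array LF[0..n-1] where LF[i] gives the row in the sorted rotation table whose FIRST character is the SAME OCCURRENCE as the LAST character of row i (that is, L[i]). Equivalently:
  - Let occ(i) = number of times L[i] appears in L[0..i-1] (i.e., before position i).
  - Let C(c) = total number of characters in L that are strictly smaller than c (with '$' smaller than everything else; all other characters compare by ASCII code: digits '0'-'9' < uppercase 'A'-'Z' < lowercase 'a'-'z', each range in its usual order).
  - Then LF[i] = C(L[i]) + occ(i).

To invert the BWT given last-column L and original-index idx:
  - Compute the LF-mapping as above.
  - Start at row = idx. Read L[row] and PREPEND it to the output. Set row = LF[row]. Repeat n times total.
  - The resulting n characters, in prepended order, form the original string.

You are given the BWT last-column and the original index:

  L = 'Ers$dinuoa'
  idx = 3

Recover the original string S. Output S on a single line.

Answer: dinosaurE$

Derivation:
LF mapping: 1 7 8 0 3 4 5 9 6 2
Walk LF starting at row 3, prepending L[row]:
  step 1: row=3, L[3]='$', prepend. Next row=LF[3]=0
  step 2: row=0, L[0]='E', prepend. Next row=LF[0]=1
  step 3: row=1, L[1]='r', prepend. Next row=LF[1]=7
  step 4: row=7, L[7]='u', prepend. Next row=LF[7]=9
  step 5: row=9, L[9]='a', prepend. Next row=LF[9]=2
  step 6: row=2, L[2]='s', prepend. Next row=LF[2]=8
  step 7: row=8, L[8]='o', prepend. Next row=LF[8]=6
  step 8: row=6, L[6]='n', prepend. Next row=LF[6]=5
  step 9: row=5, L[5]='i', prepend. Next row=LF[5]=4
  step 10: row=4, L[4]='d', prepend. Next row=LF[4]=3
Reversed output: dinosaurE$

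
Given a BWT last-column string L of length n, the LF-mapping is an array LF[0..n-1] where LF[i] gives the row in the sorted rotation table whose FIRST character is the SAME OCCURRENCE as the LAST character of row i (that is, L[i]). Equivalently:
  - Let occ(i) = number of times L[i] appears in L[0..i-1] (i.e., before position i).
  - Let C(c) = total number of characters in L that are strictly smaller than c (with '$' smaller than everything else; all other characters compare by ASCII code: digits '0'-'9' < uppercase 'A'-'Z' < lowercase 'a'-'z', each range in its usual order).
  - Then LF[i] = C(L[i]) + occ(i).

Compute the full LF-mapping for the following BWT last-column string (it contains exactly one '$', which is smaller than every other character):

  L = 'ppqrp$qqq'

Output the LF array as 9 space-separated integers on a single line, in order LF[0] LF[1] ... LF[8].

Char counts: '$':1, 'p':3, 'q':4, 'r':1
C (first-col start): C('$')=0, C('p')=1, C('q')=4, C('r')=8
L[0]='p': occ=0, LF[0]=C('p')+0=1+0=1
L[1]='p': occ=1, LF[1]=C('p')+1=1+1=2
L[2]='q': occ=0, LF[2]=C('q')+0=4+0=4
L[3]='r': occ=0, LF[3]=C('r')+0=8+0=8
L[4]='p': occ=2, LF[4]=C('p')+2=1+2=3
L[5]='$': occ=0, LF[5]=C('$')+0=0+0=0
L[6]='q': occ=1, LF[6]=C('q')+1=4+1=5
L[7]='q': occ=2, LF[7]=C('q')+2=4+2=6
L[8]='q': occ=3, LF[8]=C('q')+3=4+3=7

Answer: 1 2 4 8 3 0 5 6 7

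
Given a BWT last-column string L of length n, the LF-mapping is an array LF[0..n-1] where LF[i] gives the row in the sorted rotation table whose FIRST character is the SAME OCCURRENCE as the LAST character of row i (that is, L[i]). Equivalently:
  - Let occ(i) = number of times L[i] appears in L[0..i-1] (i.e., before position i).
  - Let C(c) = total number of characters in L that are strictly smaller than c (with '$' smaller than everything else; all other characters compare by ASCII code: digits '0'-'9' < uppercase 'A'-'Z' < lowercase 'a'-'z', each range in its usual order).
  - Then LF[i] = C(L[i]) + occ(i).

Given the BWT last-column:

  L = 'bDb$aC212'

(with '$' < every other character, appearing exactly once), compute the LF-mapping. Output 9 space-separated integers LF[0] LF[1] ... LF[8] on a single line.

Char counts: '$':1, '1':1, '2':2, 'C':1, 'D':1, 'a':1, 'b':2
C (first-col start): C('$')=0, C('1')=1, C('2')=2, C('C')=4, C('D')=5, C('a')=6, C('b')=7
L[0]='b': occ=0, LF[0]=C('b')+0=7+0=7
L[1]='D': occ=0, LF[1]=C('D')+0=5+0=5
L[2]='b': occ=1, LF[2]=C('b')+1=7+1=8
L[3]='$': occ=0, LF[3]=C('$')+0=0+0=0
L[4]='a': occ=0, LF[4]=C('a')+0=6+0=6
L[5]='C': occ=0, LF[5]=C('C')+0=4+0=4
L[6]='2': occ=0, LF[6]=C('2')+0=2+0=2
L[7]='1': occ=0, LF[7]=C('1')+0=1+0=1
L[8]='2': occ=1, LF[8]=C('2')+1=2+1=3

Answer: 7 5 8 0 6 4 2 1 3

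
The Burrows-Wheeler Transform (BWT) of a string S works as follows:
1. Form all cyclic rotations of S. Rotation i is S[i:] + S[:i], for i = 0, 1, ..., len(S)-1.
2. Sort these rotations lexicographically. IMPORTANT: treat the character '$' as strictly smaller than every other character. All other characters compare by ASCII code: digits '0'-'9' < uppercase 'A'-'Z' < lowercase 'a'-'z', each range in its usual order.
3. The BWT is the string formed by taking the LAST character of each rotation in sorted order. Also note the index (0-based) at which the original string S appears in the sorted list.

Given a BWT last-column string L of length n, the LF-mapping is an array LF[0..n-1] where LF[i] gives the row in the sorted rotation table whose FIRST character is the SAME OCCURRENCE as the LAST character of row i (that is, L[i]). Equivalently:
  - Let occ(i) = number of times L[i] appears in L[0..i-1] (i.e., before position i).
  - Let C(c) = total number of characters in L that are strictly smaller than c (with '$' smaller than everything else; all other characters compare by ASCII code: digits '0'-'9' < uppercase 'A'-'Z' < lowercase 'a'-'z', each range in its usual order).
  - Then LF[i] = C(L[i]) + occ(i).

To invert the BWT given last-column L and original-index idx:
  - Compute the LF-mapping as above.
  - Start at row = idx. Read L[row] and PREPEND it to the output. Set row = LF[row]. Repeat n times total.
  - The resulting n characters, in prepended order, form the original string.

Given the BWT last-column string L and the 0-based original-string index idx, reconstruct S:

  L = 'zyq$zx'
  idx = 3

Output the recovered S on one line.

LF mapping: 4 3 1 0 5 2
Walk LF starting at row 3, prepending L[row]:
  step 1: row=3, L[3]='$', prepend. Next row=LF[3]=0
  step 2: row=0, L[0]='z', prepend. Next row=LF[0]=4
  step 3: row=4, L[4]='z', prepend. Next row=LF[4]=5
  step 4: row=5, L[5]='x', prepend. Next row=LF[5]=2
  step 5: row=2, L[2]='q', prepend. Next row=LF[2]=1
  step 6: row=1, L[1]='y', prepend. Next row=LF[1]=3
Reversed output: yqxzz$

Answer: yqxzz$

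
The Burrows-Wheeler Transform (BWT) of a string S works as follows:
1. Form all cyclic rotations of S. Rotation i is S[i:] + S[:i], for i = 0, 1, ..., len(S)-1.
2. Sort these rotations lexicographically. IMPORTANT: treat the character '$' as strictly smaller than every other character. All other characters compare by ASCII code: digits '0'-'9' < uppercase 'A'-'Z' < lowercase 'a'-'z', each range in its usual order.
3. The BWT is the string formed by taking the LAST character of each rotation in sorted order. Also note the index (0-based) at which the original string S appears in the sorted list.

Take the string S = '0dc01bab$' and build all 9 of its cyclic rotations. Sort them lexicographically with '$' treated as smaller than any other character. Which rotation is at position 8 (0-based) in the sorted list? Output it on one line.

Answer: dc01bab$0

Derivation:
All 9 rotations (rotation i = S[i:]+S[:i]):
  rot[0] = 0dc01bab$
  rot[1] = dc01bab$0
  rot[2] = c01bab$0d
  rot[3] = 01bab$0dc
  rot[4] = 1bab$0dc0
  rot[5] = bab$0dc01
  rot[6] = ab$0dc01b
  rot[7] = b$0dc01ba
  rot[8] = $0dc01bab
Sorted (with $ < everything):
  sorted[0] = $0dc01bab
  sorted[1] = 01bab$0dc
  sorted[2] = 0dc01bab$
  sorted[3] = 1bab$0dc0
  sorted[4] = ab$0dc01b
  sorted[5] = b$0dc01ba
  sorted[6] = bab$0dc01
  sorted[7] = c01bab$0d
  sorted[8] = dc01bab$0
sorted[8] = dc01bab$0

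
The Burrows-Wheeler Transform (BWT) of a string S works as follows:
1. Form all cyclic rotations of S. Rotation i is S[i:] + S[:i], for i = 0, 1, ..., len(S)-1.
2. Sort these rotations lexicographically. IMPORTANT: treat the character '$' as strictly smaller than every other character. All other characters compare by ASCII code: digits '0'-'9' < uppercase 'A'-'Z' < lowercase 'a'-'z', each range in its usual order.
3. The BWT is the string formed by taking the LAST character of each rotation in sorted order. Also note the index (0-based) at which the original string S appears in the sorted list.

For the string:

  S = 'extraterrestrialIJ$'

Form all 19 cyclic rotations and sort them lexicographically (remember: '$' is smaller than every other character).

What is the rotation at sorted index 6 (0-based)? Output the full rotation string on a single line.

All 19 rotations (rotation i = S[i:]+S[:i]):
  rot[0] = extraterrestrialIJ$
  rot[1] = xtraterrestrialIJ$e
  rot[2] = traterrestrialIJ$ex
  rot[3] = raterrestrialIJ$ext
  rot[4] = aterrestrialIJ$extr
  rot[5] = terrestrialIJ$extra
  rot[6] = errestrialIJ$extrat
  rot[7] = rrestrialIJ$extrate
  rot[8] = restrialIJ$extrater
  rot[9] = estrialIJ$extraterr
  rot[10] = strialIJ$extraterre
  rot[11] = trialIJ$extraterres
  rot[12] = rialIJ$extraterrest
  rot[13] = ialIJ$extraterrestr
  rot[14] = alIJ$extraterrestri
  rot[15] = lIJ$extraterrestria
  rot[16] = IJ$extraterrestrial
  rot[17] = J$extraterrestrialI
  rot[18] = $extraterrestrialIJ
Sorted (with $ < everything):
  sorted[0] = $extraterrestrialIJ
  sorted[1] = IJ$extraterrestrial
  sorted[2] = J$extraterrestrialI
  sorted[3] = alIJ$extraterrestri
  sorted[4] = aterrestrialIJ$extr
  sorted[5] = errestrialIJ$extrat
  sorted[6] = estrialIJ$extraterr
  sorted[7] = extraterrestrialIJ$
  sorted[8] = ialIJ$extraterrestr
  sorted[9] = lIJ$extraterrestria
  sorted[10] = raterrestrialIJ$ext
  sorted[11] = restrialIJ$extrater
  sorted[12] = rialIJ$extraterrest
  sorted[13] = rrestrialIJ$extrate
  sorted[14] = strialIJ$extraterre
  sorted[15] = terrestrialIJ$extra
  sorted[16] = traterrestrialIJ$ex
  sorted[17] = trialIJ$extraterres
  sorted[18] = xtraterrestrialIJ$e
sorted[6] = estrialIJ$extraterr

Answer: estrialIJ$extraterr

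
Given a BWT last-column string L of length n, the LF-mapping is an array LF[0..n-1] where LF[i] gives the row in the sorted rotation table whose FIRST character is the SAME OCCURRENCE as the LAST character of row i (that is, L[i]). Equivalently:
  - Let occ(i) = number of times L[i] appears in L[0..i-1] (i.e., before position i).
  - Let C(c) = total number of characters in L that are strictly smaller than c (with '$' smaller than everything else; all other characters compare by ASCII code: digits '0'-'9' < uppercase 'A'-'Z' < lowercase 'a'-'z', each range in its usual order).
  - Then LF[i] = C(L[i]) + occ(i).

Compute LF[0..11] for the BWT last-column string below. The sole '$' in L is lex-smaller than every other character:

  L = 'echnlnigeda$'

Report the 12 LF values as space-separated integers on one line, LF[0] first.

Answer: 4 2 7 10 9 11 8 6 5 3 1 0

Derivation:
Char counts: '$':1, 'a':1, 'c':1, 'd':1, 'e':2, 'g':1, 'h':1, 'i':1, 'l':1, 'n':2
C (first-col start): C('$')=0, C('a')=1, C('c')=2, C('d')=3, C('e')=4, C('g')=6, C('h')=7, C('i')=8, C('l')=9, C('n')=10
L[0]='e': occ=0, LF[0]=C('e')+0=4+0=4
L[1]='c': occ=0, LF[1]=C('c')+0=2+0=2
L[2]='h': occ=0, LF[2]=C('h')+0=7+0=7
L[3]='n': occ=0, LF[3]=C('n')+0=10+0=10
L[4]='l': occ=0, LF[4]=C('l')+0=9+0=9
L[5]='n': occ=1, LF[5]=C('n')+1=10+1=11
L[6]='i': occ=0, LF[6]=C('i')+0=8+0=8
L[7]='g': occ=0, LF[7]=C('g')+0=6+0=6
L[8]='e': occ=1, LF[8]=C('e')+1=4+1=5
L[9]='d': occ=0, LF[9]=C('d')+0=3+0=3
L[10]='a': occ=0, LF[10]=C('a')+0=1+0=1
L[11]='$': occ=0, LF[11]=C('$')+0=0+0=0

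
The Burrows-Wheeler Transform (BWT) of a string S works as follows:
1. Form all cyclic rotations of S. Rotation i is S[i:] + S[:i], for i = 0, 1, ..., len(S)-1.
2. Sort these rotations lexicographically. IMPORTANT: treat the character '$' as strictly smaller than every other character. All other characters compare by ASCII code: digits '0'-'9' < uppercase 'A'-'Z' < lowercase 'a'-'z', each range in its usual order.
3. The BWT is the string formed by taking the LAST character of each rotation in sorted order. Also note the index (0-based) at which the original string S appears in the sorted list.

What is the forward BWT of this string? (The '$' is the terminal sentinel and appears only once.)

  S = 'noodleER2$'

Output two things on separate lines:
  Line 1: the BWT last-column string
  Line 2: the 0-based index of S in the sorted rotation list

Answer: 2ReEold$on
7

Derivation:
All 10 rotations (rotation i = S[i:]+S[:i]):
  rot[0] = noodleER2$
  rot[1] = oodleER2$n
  rot[2] = odleER2$no
  rot[3] = dleER2$noo
  rot[4] = leER2$nood
  rot[5] = eER2$noodl
  rot[6] = ER2$noodle
  rot[7] = R2$noodleE
  rot[8] = 2$noodleER
  rot[9] = $noodleER2
Sorted (with $ < everything):
  sorted[0] = $noodleER2  (last char: '2')
  sorted[1] = 2$noodleER  (last char: 'R')
  sorted[2] = ER2$noodle  (last char: 'e')
  sorted[3] = R2$noodleE  (last char: 'E')
  sorted[4] = dleER2$noo  (last char: 'o')
  sorted[5] = eER2$noodl  (last char: 'l')
  sorted[6] = leER2$nood  (last char: 'd')
  sorted[7] = noodleER2$  (last char: '$')
  sorted[8] = odleER2$no  (last char: 'o')
  sorted[9] = oodleER2$n  (last char: 'n')
Last column: 2ReEold$on
Original string S is at sorted index 7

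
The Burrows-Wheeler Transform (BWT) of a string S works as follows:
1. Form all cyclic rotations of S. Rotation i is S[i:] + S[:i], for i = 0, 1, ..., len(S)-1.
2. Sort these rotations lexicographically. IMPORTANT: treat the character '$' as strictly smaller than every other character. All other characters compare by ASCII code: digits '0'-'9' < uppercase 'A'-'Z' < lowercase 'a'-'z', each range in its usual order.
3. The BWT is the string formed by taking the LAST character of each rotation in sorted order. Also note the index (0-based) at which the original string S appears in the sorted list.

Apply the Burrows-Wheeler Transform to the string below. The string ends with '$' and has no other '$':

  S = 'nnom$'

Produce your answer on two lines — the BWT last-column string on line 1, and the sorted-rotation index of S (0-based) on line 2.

Answer: mo$nn
2

Derivation:
All 5 rotations (rotation i = S[i:]+S[:i]):
  rot[0] = nnom$
  rot[1] = nom$n
  rot[2] = om$nn
  rot[3] = m$nno
  rot[4] = $nnom
Sorted (with $ < everything):
  sorted[0] = $nnom  (last char: 'm')
  sorted[1] = m$nno  (last char: 'o')
  sorted[2] = nnom$  (last char: '$')
  sorted[3] = nom$n  (last char: 'n')
  sorted[4] = om$nn  (last char: 'n')
Last column: mo$nn
Original string S is at sorted index 2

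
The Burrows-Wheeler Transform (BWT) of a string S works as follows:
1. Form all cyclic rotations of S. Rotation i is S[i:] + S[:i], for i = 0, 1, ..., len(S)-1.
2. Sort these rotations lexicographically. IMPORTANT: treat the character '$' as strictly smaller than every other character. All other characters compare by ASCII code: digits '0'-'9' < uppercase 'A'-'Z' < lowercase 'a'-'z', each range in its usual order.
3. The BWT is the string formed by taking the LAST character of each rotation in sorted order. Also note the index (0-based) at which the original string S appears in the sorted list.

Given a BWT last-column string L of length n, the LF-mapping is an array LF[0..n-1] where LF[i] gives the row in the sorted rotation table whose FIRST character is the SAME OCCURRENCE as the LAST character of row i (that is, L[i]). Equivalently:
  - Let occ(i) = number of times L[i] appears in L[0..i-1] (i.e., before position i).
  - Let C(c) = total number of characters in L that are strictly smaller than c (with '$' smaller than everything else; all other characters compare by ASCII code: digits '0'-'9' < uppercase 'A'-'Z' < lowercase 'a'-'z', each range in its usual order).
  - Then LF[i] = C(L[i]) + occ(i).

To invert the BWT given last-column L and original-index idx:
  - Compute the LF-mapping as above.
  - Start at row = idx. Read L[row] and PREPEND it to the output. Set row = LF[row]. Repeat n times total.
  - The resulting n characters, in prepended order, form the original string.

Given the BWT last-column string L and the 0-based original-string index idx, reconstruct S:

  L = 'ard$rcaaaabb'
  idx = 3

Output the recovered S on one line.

LF mapping: 1 10 9 0 11 8 2 3 4 5 6 7
Walk LF starting at row 3, prepending L[row]:
  step 1: row=3, L[3]='$', prepend. Next row=LF[3]=0
  step 2: row=0, L[0]='a', prepend. Next row=LF[0]=1
  step 3: row=1, L[1]='r', prepend. Next row=LF[1]=10
  step 4: row=10, L[10]='b', prepend. Next row=LF[10]=6
  step 5: row=6, L[6]='a', prepend. Next row=LF[6]=2
  step 6: row=2, L[2]='d', prepend. Next row=LF[2]=9
  step 7: row=9, L[9]='a', prepend. Next row=LF[9]=5
  step 8: row=5, L[5]='c', prepend. Next row=LF[5]=8
  step 9: row=8, L[8]='a', prepend. Next row=LF[8]=4
  step 10: row=4, L[4]='r', prepend. Next row=LF[4]=11
  step 11: row=11, L[11]='b', prepend. Next row=LF[11]=7
  step 12: row=7, L[7]='a', prepend. Next row=LF[7]=3
Reversed output: abracadabra$

Answer: abracadabra$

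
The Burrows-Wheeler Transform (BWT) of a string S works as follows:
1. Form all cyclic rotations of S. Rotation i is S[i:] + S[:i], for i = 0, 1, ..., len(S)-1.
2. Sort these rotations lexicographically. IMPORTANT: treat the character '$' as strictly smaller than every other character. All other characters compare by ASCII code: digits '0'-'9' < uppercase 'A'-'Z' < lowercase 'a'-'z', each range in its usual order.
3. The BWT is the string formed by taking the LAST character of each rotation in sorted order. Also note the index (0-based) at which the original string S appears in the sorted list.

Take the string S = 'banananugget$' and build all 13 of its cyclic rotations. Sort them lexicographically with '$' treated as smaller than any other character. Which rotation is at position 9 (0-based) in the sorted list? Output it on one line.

All 13 rotations (rotation i = S[i:]+S[:i]):
  rot[0] = banananugget$
  rot[1] = anananugget$b
  rot[2] = nananugget$ba
  rot[3] = ananugget$ban
  rot[4] = nanugget$bana
  rot[5] = anugget$banan
  rot[6] = nugget$banana
  rot[7] = ugget$bananan
  rot[8] = gget$banananu
  rot[9] = get$banananug
  rot[10] = et$banananugg
  rot[11] = t$banananugge
  rot[12] = $banananugget
Sorted (with $ < everything):
  sorted[0] = $banananugget
  sorted[1] = anananugget$b
  sorted[2] = ananugget$ban
  sorted[3] = anugget$banan
  sorted[4] = banananugget$
  sorted[5] = et$banananugg
  sorted[6] = get$banananug
  sorted[7] = gget$banananu
  sorted[8] = nananugget$ba
  sorted[9] = nanugget$bana
  sorted[10] = nugget$banana
  sorted[11] = t$banananugge
  sorted[12] = ugget$bananan
sorted[9] = nanugget$bana

Answer: nanugget$bana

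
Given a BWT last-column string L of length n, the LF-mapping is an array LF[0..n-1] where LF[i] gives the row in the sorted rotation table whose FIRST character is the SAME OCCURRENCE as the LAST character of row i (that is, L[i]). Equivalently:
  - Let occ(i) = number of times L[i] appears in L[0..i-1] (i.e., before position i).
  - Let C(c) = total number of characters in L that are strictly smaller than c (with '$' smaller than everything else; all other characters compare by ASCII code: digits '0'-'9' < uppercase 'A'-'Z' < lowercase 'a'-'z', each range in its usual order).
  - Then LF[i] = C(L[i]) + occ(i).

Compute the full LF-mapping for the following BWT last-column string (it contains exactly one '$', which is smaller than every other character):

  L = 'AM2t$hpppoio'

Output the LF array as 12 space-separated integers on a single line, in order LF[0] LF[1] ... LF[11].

Answer: 2 3 1 11 0 4 8 9 10 6 5 7

Derivation:
Char counts: '$':1, '2':1, 'A':1, 'M':1, 'h':1, 'i':1, 'o':2, 'p':3, 't':1
C (first-col start): C('$')=0, C('2')=1, C('A')=2, C('M')=3, C('h')=4, C('i')=5, C('o')=6, C('p')=8, C('t')=11
L[0]='A': occ=0, LF[0]=C('A')+0=2+0=2
L[1]='M': occ=0, LF[1]=C('M')+0=3+0=3
L[2]='2': occ=0, LF[2]=C('2')+0=1+0=1
L[3]='t': occ=0, LF[3]=C('t')+0=11+0=11
L[4]='$': occ=0, LF[4]=C('$')+0=0+0=0
L[5]='h': occ=0, LF[5]=C('h')+0=4+0=4
L[6]='p': occ=0, LF[6]=C('p')+0=8+0=8
L[7]='p': occ=1, LF[7]=C('p')+1=8+1=9
L[8]='p': occ=2, LF[8]=C('p')+2=8+2=10
L[9]='o': occ=0, LF[9]=C('o')+0=6+0=6
L[10]='i': occ=0, LF[10]=C('i')+0=5+0=5
L[11]='o': occ=1, LF[11]=C('o')+1=6+1=7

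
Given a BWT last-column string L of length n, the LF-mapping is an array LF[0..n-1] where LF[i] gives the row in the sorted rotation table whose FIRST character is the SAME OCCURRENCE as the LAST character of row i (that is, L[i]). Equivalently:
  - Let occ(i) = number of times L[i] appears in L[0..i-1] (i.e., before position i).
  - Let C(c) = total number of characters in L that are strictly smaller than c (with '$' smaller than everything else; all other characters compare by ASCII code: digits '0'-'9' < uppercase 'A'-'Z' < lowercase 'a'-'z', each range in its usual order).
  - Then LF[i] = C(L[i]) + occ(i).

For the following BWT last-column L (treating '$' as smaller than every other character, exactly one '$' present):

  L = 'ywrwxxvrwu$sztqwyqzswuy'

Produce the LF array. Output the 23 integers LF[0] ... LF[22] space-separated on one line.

Char counts: '$':1, 'q':2, 'r':2, 's':2, 't':1, 'u':2, 'v':1, 'w':5, 'x':2, 'y':3, 'z':2
C (first-col start): C('$')=0, C('q')=1, C('r')=3, C('s')=5, C('t')=7, C('u')=8, C('v')=10, C('w')=11, C('x')=16, C('y')=18, C('z')=21
L[0]='y': occ=0, LF[0]=C('y')+0=18+0=18
L[1]='w': occ=0, LF[1]=C('w')+0=11+0=11
L[2]='r': occ=0, LF[2]=C('r')+0=3+0=3
L[3]='w': occ=1, LF[3]=C('w')+1=11+1=12
L[4]='x': occ=0, LF[4]=C('x')+0=16+0=16
L[5]='x': occ=1, LF[5]=C('x')+1=16+1=17
L[6]='v': occ=0, LF[6]=C('v')+0=10+0=10
L[7]='r': occ=1, LF[7]=C('r')+1=3+1=4
L[8]='w': occ=2, LF[8]=C('w')+2=11+2=13
L[9]='u': occ=0, LF[9]=C('u')+0=8+0=8
L[10]='$': occ=0, LF[10]=C('$')+0=0+0=0
L[11]='s': occ=0, LF[11]=C('s')+0=5+0=5
L[12]='z': occ=0, LF[12]=C('z')+0=21+0=21
L[13]='t': occ=0, LF[13]=C('t')+0=7+0=7
L[14]='q': occ=0, LF[14]=C('q')+0=1+0=1
L[15]='w': occ=3, LF[15]=C('w')+3=11+3=14
L[16]='y': occ=1, LF[16]=C('y')+1=18+1=19
L[17]='q': occ=1, LF[17]=C('q')+1=1+1=2
L[18]='z': occ=1, LF[18]=C('z')+1=21+1=22
L[19]='s': occ=1, LF[19]=C('s')+1=5+1=6
L[20]='w': occ=4, LF[20]=C('w')+4=11+4=15
L[21]='u': occ=1, LF[21]=C('u')+1=8+1=9
L[22]='y': occ=2, LF[22]=C('y')+2=18+2=20

Answer: 18 11 3 12 16 17 10 4 13 8 0 5 21 7 1 14 19 2 22 6 15 9 20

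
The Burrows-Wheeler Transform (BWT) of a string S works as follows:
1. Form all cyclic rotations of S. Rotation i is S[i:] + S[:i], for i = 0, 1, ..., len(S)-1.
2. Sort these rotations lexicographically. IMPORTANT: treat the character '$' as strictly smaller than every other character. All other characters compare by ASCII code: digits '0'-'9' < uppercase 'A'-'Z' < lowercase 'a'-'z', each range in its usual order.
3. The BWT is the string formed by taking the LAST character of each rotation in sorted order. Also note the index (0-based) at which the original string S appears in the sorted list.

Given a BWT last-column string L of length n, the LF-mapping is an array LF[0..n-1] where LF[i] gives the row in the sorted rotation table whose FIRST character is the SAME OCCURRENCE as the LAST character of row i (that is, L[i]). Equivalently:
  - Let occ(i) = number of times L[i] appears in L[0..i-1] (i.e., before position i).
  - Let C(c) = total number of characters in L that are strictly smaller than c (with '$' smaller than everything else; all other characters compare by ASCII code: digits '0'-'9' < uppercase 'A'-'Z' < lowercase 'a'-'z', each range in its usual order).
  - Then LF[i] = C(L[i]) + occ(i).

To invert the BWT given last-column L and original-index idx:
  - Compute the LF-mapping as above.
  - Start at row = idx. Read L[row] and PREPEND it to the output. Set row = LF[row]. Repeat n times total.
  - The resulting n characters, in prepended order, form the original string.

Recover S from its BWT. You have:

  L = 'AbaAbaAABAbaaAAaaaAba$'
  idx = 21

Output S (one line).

LF mapping: 1 18 10 2 19 11 3 4 9 5 20 12 13 6 7 14 15 16 8 21 17 0
Walk LF starting at row 21, prepending L[row]:
  step 1: row=21, L[21]='$', prepend. Next row=LF[21]=0
  step 2: row=0, L[0]='A', prepend. Next row=LF[0]=1
  step 3: row=1, L[1]='b', prepend. Next row=LF[1]=18
  step 4: row=18, L[18]='A', prepend. Next row=LF[18]=8
  step 5: row=8, L[8]='B', prepend. Next row=LF[8]=9
  step 6: row=9, L[9]='A', prepend. Next row=LF[9]=5
  step 7: row=5, L[5]='a', prepend. Next row=LF[5]=11
  step 8: row=11, L[11]='a', prepend. Next row=LF[11]=12
  step 9: row=12, L[12]='a', prepend. Next row=LF[12]=13
  step 10: row=13, L[13]='A', prepend. Next row=LF[13]=6
  step 11: row=6, L[6]='A', prepend. Next row=LF[6]=3
  step 12: row=3, L[3]='A', prepend. Next row=LF[3]=2
  step 13: row=2, L[2]='a', prepend. Next row=LF[2]=10
  step 14: row=10, L[10]='b', prepend. Next row=LF[10]=20
  step 15: row=20, L[20]='a', prepend. Next row=LF[20]=17
  step 16: row=17, L[17]='a', prepend. Next row=LF[17]=16
  step 17: row=16, L[16]='a', prepend. Next row=LF[16]=15
  step 18: row=15, L[15]='a', prepend. Next row=LF[15]=14
  step 19: row=14, L[14]='A', prepend. Next row=LF[14]=7
  step 20: row=7, L[7]='A', prepend. Next row=LF[7]=4
  step 21: row=4, L[4]='b', prepend. Next row=LF[4]=19
  step 22: row=19, L[19]='b', prepend. Next row=LF[19]=21
Reversed output: bbAAaaaabaAAAaaaABAbA$

Answer: bbAAaaaabaAAAaaaABAbA$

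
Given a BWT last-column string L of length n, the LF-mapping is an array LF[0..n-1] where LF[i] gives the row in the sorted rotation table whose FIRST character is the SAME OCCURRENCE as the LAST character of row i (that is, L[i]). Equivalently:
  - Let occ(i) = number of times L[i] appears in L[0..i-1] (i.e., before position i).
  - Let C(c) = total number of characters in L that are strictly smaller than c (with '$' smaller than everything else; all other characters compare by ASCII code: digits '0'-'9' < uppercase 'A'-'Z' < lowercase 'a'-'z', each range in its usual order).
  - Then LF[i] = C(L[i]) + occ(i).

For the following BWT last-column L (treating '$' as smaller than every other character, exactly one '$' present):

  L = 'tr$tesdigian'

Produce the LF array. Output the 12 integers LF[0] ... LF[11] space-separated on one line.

Answer: 10 8 0 11 3 9 2 5 4 6 1 7

Derivation:
Char counts: '$':1, 'a':1, 'd':1, 'e':1, 'g':1, 'i':2, 'n':1, 'r':1, 's':1, 't':2
C (first-col start): C('$')=0, C('a')=1, C('d')=2, C('e')=3, C('g')=4, C('i')=5, C('n')=7, C('r')=8, C('s')=9, C('t')=10
L[0]='t': occ=0, LF[0]=C('t')+0=10+0=10
L[1]='r': occ=0, LF[1]=C('r')+0=8+0=8
L[2]='$': occ=0, LF[2]=C('$')+0=0+0=0
L[3]='t': occ=1, LF[3]=C('t')+1=10+1=11
L[4]='e': occ=0, LF[4]=C('e')+0=3+0=3
L[5]='s': occ=0, LF[5]=C('s')+0=9+0=9
L[6]='d': occ=0, LF[6]=C('d')+0=2+0=2
L[7]='i': occ=0, LF[7]=C('i')+0=5+0=5
L[8]='g': occ=0, LF[8]=C('g')+0=4+0=4
L[9]='i': occ=1, LF[9]=C('i')+1=5+1=6
L[10]='a': occ=0, LF[10]=C('a')+0=1+0=1
L[11]='n': occ=0, LF[11]=C('n')+0=7+0=7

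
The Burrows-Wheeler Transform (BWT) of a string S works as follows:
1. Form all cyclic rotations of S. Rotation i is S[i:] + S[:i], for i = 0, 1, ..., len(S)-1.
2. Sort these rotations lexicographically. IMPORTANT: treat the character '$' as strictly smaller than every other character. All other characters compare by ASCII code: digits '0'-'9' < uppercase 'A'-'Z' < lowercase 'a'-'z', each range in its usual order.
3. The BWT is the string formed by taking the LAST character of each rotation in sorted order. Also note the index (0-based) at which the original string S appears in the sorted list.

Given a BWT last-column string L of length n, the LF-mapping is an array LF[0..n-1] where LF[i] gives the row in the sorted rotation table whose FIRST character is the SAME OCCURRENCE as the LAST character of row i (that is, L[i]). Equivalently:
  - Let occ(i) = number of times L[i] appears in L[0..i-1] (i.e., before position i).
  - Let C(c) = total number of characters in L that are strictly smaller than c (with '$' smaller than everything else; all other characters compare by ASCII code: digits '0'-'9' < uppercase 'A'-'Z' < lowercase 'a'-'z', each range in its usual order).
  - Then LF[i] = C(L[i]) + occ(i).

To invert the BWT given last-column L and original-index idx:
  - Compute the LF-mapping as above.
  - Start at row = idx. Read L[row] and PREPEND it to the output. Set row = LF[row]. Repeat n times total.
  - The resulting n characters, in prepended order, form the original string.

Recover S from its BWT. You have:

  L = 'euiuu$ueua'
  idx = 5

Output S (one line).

Answer: uauuueuie$

Derivation:
LF mapping: 2 5 4 6 7 0 8 3 9 1
Walk LF starting at row 5, prepending L[row]:
  step 1: row=5, L[5]='$', prepend. Next row=LF[5]=0
  step 2: row=0, L[0]='e', prepend. Next row=LF[0]=2
  step 3: row=2, L[2]='i', prepend. Next row=LF[2]=4
  step 4: row=4, L[4]='u', prepend. Next row=LF[4]=7
  step 5: row=7, L[7]='e', prepend. Next row=LF[7]=3
  step 6: row=3, L[3]='u', prepend. Next row=LF[3]=6
  step 7: row=6, L[6]='u', prepend. Next row=LF[6]=8
  step 8: row=8, L[8]='u', prepend. Next row=LF[8]=9
  step 9: row=9, L[9]='a', prepend. Next row=LF[9]=1
  step 10: row=1, L[1]='u', prepend. Next row=LF[1]=5
Reversed output: uauuueuie$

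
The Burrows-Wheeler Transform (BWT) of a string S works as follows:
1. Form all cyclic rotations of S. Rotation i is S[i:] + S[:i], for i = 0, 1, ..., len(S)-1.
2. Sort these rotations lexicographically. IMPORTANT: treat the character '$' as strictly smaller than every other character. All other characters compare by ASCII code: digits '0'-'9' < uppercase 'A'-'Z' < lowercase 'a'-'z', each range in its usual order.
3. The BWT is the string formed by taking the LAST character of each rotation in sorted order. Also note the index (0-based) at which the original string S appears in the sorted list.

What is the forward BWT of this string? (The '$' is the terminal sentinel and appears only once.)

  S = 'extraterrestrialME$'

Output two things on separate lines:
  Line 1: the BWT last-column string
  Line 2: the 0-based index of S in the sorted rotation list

All 19 rotations (rotation i = S[i:]+S[:i]):
  rot[0] = extraterrestrialME$
  rot[1] = xtraterrestrialME$e
  rot[2] = traterrestrialME$ex
  rot[3] = raterrestrialME$ext
  rot[4] = aterrestrialME$extr
  rot[5] = terrestrialME$extra
  rot[6] = errestrialME$extrat
  rot[7] = rrestrialME$extrate
  rot[8] = restrialME$extrater
  rot[9] = estrialME$extraterr
  rot[10] = strialME$extraterre
  rot[11] = trialME$extraterres
  rot[12] = rialME$extraterrest
  rot[13] = ialME$extraterrestr
  rot[14] = alME$extraterrestri
  rot[15] = lME$extraterrestria
  rot[16] = ME$extraterrestrial
  rot[17] = E$extraterrestrialM
  rot[18] = $extraterrestrialME
Sorted (with $ < everything):
  sorted[0] = $extraterrestrialME  (last char: 'E')
  sorted[1] = E$extraterrestrialM  (last char: 'M')
  sorted[2] = ME$extraterrestrial  (last char: 'l')
  sorted[3] = alME$extraterrestri  (last char: 'i')
  sorted[4] = aterrestrialME$extr  (last char: 'r')
  sorted[5] = errestrialME$extrat  (last char: 't')
  sorted[6] = estrialME$extraterr  (last char: 'r')
  sorted[7] = extraterrestrialME$  (last char: '$')
  sorted[8] = ialME$extraterrestr  (last char: 'r')
  sorted[9] = lME$extraterrestria  (last char: 'a')
  sorted[10] = raterrestrialME$ext  (last char: 't')
  sorted[11] = restrialME$extrater  (last char: 'r')
  sorted[12] = rialME$extraterrest  (last char: 't')
  sorted[13] = rrestrialME$extrate  (last char: 'e')
  sorted[14] = strialME$extraterre  (last char: 'e')
  sorted[15] = terrestrialME$extra  (last char: 'a')
  sorted[16] = traterrestrialME$ex  (last char: 'x')
  sorted[17] = trialME$extraterres  (last char: 's')
  sorted[18] = xtraterrestrialME$e  (last char: 'e')
Last column: EMlirtr$ratrteeaxse
Original string S is at sorted index 7

Answer: EMlirtr$ratrteeaxse
7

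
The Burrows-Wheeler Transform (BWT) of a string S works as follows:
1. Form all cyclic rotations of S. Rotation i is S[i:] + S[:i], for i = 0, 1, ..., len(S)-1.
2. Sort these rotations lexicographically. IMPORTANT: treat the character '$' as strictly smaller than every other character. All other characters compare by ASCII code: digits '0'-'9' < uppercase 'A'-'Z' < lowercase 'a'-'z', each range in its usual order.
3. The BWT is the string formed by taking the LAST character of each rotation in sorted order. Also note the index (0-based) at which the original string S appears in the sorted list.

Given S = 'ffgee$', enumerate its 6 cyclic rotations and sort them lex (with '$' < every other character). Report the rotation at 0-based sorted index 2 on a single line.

Answer: ee$ffg

Derivation:
All 6 rotations (rotation i = S[i:]+S[:i]):
  rot[0] = ffgee$
  rot[1] = fgee$f
  rot[2] = gee$ff
  rot[3] = ee$ffg
  rot[4] = e$ffge
  rot[5] = $ffgee
Sorted (with $ < everything):
  sorted[0] = $ffgee
  sorted[1] = e$ffge
  sorted[2] = ee$ffg
  sorted[3] = ffgee$
  sorted[4] = fgee$f
  sorted[5] = gee$ff
sorted[2] = ee$ffg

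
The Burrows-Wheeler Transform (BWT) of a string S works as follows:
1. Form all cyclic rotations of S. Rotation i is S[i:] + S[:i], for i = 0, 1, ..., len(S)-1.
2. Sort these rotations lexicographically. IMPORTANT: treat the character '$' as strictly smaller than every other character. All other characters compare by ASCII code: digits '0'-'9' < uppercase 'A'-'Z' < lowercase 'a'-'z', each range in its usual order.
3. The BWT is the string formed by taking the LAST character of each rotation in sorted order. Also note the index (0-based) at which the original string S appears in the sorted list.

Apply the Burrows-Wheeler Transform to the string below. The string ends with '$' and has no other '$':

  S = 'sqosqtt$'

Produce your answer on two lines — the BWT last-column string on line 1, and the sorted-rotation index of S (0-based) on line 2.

Answer: tqss$otq
4

Derivation:
All 8 rotations (rotation i = S[i:]+S[:i]):
  rot[0] = sqosqtt$
  rot[1] = qosqtt$s
  rot[2] = osqtt$sq
  rot[3] = sqtt$sqo
  rot[4] = qtt$sqos
  rot[5] = tt$sqosq
  rot[6] = t$sqosqt
  rot[7] = $sqosqtt
Sorted (with $ < everything):
  sorted[0] = $sqosqtt  (last char: 't')
  sorted[1] = osqtt$sq  (last char: 'q')
  sorted[2] = qosqtt$s  (last char: 's')
  sorted[3] = qtt$sqos  (last char: 's')
  sorted[4] = sqosqtt$  (last char: '$')
  sorted[5] = sqtt$sqo  (last char: 'o')
  sorted[6] = t$sqosqt  (last char: 't')
  sorted[7] = tt$sqosq  (last char: 'q')
Last column: tqss$otq
Original string S is at sorted index 4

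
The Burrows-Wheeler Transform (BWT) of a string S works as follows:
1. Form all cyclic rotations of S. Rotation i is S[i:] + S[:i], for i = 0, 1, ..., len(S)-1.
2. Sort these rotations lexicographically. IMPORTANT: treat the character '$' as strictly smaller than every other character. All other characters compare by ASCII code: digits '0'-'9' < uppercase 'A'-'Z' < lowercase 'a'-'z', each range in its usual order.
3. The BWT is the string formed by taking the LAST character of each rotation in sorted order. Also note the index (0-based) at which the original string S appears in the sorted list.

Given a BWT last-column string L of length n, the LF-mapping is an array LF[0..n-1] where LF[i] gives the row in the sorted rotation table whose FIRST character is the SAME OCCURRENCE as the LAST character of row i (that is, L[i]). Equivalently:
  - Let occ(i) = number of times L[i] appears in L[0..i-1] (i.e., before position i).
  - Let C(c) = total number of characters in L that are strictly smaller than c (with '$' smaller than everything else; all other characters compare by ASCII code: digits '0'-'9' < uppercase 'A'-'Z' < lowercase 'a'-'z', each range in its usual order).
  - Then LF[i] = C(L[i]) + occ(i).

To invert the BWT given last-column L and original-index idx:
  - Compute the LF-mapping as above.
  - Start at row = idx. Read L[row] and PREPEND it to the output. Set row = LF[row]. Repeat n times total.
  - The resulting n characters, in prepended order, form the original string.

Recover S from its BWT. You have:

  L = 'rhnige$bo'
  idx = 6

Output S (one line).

LF mapping: 8 4 6 5 3 2 0 1 7
Walk LF starting at row 6, prepending L[row]:
  step 1: row=6, L[6]='$', prepend. Next row=LF[6]=0
  step 2: row=0, L[0]='r', prepend. Next row=LF[0]=8
  step 3: row=8, L[8]='o', prepend. Next row=LF[8]=7
  step 4: row=7, L[7]='b', prepend. Next row=LF[7]=1
  step 5: row=1, L[1]='h', prepend. Next row=LF[1]=4
  step 6: row=4, L[4]='g', prepend. Next row=LF[4]=3
  step 7: row=3, L[3]='i', prepend. Next row=LF[3]=5
  step 8: row=5, L[5]='e', prepend. Next row=LF[5]=2
  step 9: row=2, L[2]='n', prepend. Next row=LF[2]=6
Reversed output: neighbor$

Answer: neighbor$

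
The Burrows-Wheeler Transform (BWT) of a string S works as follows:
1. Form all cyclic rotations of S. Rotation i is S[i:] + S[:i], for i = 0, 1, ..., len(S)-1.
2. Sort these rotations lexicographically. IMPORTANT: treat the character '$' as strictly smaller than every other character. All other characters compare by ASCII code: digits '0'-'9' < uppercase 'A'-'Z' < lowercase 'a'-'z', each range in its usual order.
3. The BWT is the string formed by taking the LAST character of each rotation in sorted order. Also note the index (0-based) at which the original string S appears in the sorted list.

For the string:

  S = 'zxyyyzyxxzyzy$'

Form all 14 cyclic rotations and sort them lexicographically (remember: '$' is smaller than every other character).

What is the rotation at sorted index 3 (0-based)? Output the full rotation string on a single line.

All 14 rotations (rotation i = S[i:]+S[:i]):
  rot[0] = zxyyyzyxxzyzy$
  rot[1] = xyyyzyxxzyzy$z
  rot[2] = yyyzyxxzyzy$zx
  rot[3] = yyzyxxzyzy$zxy
  rot[4] = yzyxxzyzy$zxyy
  rot[5] = zyxxzyzy$zxyyy
  rot[6] = yxxzyzy$zxyyyz
  rot[7] = xxzyzy$zxyyyzy
  rot[8] = xzyzy$zxyyyzyx
  rot[9] = zyzy$zxyyyzyxx
  rot[10] = yzy$zxyyyzyxxz
  rot[11] = zy$zxyyyzyxxzy
  rot[12] = y$zxyyyzyxxzyz
  rot[13] = $zxyyyzyxxzyzy
Sorted (with $ < everything):
  sorted[0] = $zxyyyzyxxzyzy
  sorted[1] = xxzyzy$zxyyyzy
  sorted[2] = xyyyzyxxzyzy$z
  sorted[3] = xzyzy$zxyyyzyx
  sorted[4] = y$zxyyyzyxxzyz
  sorted[5] = yxxzyzy$zxyyyz
  sorted[6] = yyyzyxxzyzy$zx
  sorted[7] = yyzyxxzyzy$zxy
  sorted[8] = yzy$zxyyyzyxxz
  sorted[9] = yzyxxzyzy$zxyy
  sorted[10] = zxyyyzyxxzyzy$
  sorted[11] = zy$zxyyyzyxxzy
  sorted[12] = zyxxzyzy$zxyyy
  sorted[13] = zyzy$zxyyyzyxx
sorted[3] = xzyzy$zxyyyzyx

Answer: xzyzy$zxyyyzyx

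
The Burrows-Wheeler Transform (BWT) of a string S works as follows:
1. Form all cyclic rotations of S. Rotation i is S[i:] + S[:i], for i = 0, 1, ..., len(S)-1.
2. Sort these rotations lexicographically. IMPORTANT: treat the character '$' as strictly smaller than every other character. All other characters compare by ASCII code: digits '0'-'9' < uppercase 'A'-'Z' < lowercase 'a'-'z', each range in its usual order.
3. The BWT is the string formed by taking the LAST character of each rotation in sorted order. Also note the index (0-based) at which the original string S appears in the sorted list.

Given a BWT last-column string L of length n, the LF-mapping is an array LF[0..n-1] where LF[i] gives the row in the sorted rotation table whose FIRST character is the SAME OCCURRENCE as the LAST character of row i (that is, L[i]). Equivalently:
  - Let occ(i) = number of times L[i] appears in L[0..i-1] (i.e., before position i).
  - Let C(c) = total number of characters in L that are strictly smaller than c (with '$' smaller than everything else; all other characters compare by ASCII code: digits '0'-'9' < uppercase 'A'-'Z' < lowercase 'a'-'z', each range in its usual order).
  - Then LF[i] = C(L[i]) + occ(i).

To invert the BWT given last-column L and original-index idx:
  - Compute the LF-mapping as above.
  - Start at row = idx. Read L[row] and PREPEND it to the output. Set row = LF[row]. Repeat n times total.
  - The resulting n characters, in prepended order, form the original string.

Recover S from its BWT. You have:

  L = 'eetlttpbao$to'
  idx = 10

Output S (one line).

Answer: teapotbottle$

Derivation:
LF mapping: 3 4 9 5 10 11 8 2 1 6 0 12 7
Walk LF starting at row 10, prepending L[row]:
  step 1: row=10, L[10]='$', prepend. Next row=LF[10]=0
  step 2: row=0, L[0]='e', prepend. Next row=LF[0]=3
  step 3: row=3, L[3]='l', prepend. Next row=LF[3]=5
  step 4: row=5, L[5]='t', prepend. Next row=LF[5]=11
  step 5: row=11, L[11]='t', prepend. Next row=LF[11]=12
  step 6: row=12, L[12]='o', prepend. Next row=LF[12]=7
  step 7: row=7, L[7]='b', prepend. Next row=LF[7]=2
  step 8: row=2, L[2]='t', prepend. Next row=LF[2]=9
  step 9: row=9, L[9]='o', prepend. Next row=LF[9]=6
  step 10: row=6, L[6]='p', prepend. Next row=LF[6]=8
  step 11: row=8, L[8]='a', prepend. Next row=LF[8]=1
  step 12: row=1, L[1]='e', prepend. Next row=LF[1]=4
  step 13: row=4, L[4]='t', prepend. Next row=LF[4]=10
Reversed output: teapotbottle$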